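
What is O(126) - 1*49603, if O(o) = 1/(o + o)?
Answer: -12499955/252 ≈ -49603.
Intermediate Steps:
O(o) = 1/(2*o)
O(126) - 1*49603 = (½)/126 - 1*49603 = (½)*(1/126) - 49603 = 1/252 - 49603 = -12499955/252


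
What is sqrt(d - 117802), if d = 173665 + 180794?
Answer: sqrt(236657) ≈ 486.47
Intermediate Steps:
d = 354459
sqrt(d - 117802) = sqrt(354459 - 117802) = sqrt(236657)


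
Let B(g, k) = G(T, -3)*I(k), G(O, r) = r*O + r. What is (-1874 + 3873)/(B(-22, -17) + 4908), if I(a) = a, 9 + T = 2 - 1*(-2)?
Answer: 1999/4704 ≈ 0.42496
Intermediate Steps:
T = -5 (T = -9 + (2 - 1*(-2)) = -9 + (2 + 2) = -9 + 4 = -5)
G(O, r) = r + O*r (G(O, r) = O*r + r = r + O*r)
B(g, k) = 12*k (B(g, k) = (-3*(1 - 5))*k = (-3*(-4))*k = 12*k)
(-1874 + 3873)/(B(-22, -17) + 4908) = (-1874 + 3873)/(12*(-17) + 4908) = 1999/(-204 + 4908) = 1999/4704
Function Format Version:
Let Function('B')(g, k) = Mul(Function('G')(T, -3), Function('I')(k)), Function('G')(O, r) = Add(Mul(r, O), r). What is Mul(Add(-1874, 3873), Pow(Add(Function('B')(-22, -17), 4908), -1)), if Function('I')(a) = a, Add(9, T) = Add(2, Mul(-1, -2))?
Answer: Rational(1999, 4704) ≈ 0.42496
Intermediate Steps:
T = -5 (T = Add(-9, Add(2, Mul(-1, -2))) = Add(-9, Add(2, 2)) = Add(-9, 4) = -5)
Function('G')(O, r) = Add(r, Mul(O, r)) (Function('G')(O, r) = Add(Mul(O, r), r) = Add(r, Mul(O, r)))
Function('B')(g, k) = Mul(12, k) (Function('B')(g, k) = Mul(Mul(-3, Add(1, -5)), k) = Mul(Mul(-3, -4), k) = Mul(12, k))
Mul(Add(-1874, 3873), Pow(Add(Function('B')(-22, -17), 4908), -1)) = Mul(Add(-1874, 3873), Pow(Add(Mul(12, -17), 4908), -1)) = Mul(1999, Pow(Add(-204, 4908), -1)) = Mul(1999, Pow(4704, -1)) = Mul(1999, Rational(1, 4704)) = Rational(1999, 4704)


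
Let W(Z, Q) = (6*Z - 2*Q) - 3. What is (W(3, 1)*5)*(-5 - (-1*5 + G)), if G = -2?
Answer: 130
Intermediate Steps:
W(Z, Q) = -3 - 2*Q + 6*Z (W(Z, Q) = (-2*Q + 6*Z) - 3 = -3 - 2*Q + 6*Z)
(W(3, 1)*5)*(-5 - (-1*5 + G)) = ((-3 - 2*1 + 6*3)*5)*(-5 - (-1*5 - 2)) = ((-3 - 2 + 18)*5)*(-5 - (-5 - 2)) = (13*5)*(-5 - 1*(-7)) = 65*(-5 + 7) = 65*2 = 130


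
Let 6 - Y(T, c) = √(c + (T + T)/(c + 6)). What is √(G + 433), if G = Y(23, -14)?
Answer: √(1756 - 2*I*√79)/2 ≈ 20.953 - 0.10605*I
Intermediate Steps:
Y(T, c) = 6 - √(c + 2*T/(6 + c)) (Y(T, c) = 6 - √(c + (T + T)/(c + 6)) = 6 - √(c + (2*T)/(6 + c)) = 6 - √(c + 2*T/(6 + c)))
G = 6 - I*√79/2 (G = 6 - √((2*23 - 14*(6 - 14))/(6 - 14)) = 6 - √((46 - 14*(-8))/(-8)) = 6 - √(-(46 + 112)/8) = 6 - √(-⅛*158) = 6 - √(-79/4) = 6 - I*√79/2 ≈ 6.0 - 4.4441*I)
√(G + 433) = √((6 - I*√79/2) + 433) = √(439 - I*√79/2)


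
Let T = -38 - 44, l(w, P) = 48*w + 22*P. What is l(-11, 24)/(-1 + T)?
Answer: 0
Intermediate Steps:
l(w, P) = 22*P + 48*w
T = -82
l(-11, 24)/(-1 + T) = (22*24 + 48*(-11))/(-1 - 82) = (528 - 528)/(-83) = -1/83*0 = 0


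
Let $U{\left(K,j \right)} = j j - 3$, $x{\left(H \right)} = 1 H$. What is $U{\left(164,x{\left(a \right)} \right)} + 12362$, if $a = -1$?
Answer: $12360$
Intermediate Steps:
$x{\left(H \right)} = H$
$U{\left(K,j \right)} = -3 + j^{2}$ ($U{\left(K,j \right)} = j^{2} - 3 = -3 + j^{2}$)
$U{\left(164,x{\left(a \right)} \right)} + 12362 = \left(-3 + \left(-1\right)^{2}\right) + 12362 = \left(-3 + 1\right) + 12362 = -2 + 12362 = 12360$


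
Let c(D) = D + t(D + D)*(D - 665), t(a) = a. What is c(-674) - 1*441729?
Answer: 1362569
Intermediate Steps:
c(D) = D + 2*D*(-665 + D) (c(D) = D + (D + D)*(D - 665) = D + (2*D)*(-665 + D) = D + 2*D*(-665 + D))
c(-674) - 1*441729 = -674*(-1329 + 2*(-674)) - 1*441729 = -674*(-1329 - 1348) - 441729 = -674*(-2677) - 441729 = 1804298 - 441729 = 1362569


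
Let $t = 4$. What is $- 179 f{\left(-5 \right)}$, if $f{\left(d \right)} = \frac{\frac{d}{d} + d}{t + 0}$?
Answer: $179$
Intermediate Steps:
$f{\left(d \right)} = \frac{1}{4} + \frac{d}{4}$ ($f{\left(d \right)} = \frac{\frac{d}{d} + d}{4 + 0} = \frac{1 + d}{4} = \left(1 + d\right) \frac{1}{4} = \frac{1}{4} + \frac{d}{4}$)
$- 179 f{\left(-5 \right)} = - 179 \left(\frac{1}{4} + \frac{1}{4} \left(-5\right)\right) = - 179 \left(\frac{1}{4} - \frac{5}{4}\right) = \left(-179\right) \left(-1\right) = 179$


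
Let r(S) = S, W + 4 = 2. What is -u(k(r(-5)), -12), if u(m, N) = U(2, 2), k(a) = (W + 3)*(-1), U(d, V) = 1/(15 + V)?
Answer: -1/17 ≈ -0.058824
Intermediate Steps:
W = -2 (W = -4 + 2 = -2)
k(a) = -1 (k(a) = (-2 + 3)*(-1) = 1*(-1) = -1)
u(m, N) = 1/17 (u(m, N) = 1/(15 + 2) = 1/17)
-u(k(r(-5)), -12) = -1*1/17 = -1/17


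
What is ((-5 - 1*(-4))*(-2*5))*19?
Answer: 190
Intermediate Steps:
((-5 - 1*(-4))*(-2*5))*19 = ((-5 + 4)*(-10))*19 = -1*(-10)*19 = 10*19 = 190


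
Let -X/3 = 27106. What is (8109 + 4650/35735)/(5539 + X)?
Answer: -5268723/49235683 ≈ -0.10701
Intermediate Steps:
X = -81318 (X = -3*27106 = -81318)
(8109 + 4650/35735)/(5539 + X) = (8109 + 4650/35735)/(5539 - 81318) = (8109 + 4650*(1/35735))/(-75779) = (8109 + 930/7147)*(-1/75779) = (57955953/7147)*(-1/75779) = -5268723/49235683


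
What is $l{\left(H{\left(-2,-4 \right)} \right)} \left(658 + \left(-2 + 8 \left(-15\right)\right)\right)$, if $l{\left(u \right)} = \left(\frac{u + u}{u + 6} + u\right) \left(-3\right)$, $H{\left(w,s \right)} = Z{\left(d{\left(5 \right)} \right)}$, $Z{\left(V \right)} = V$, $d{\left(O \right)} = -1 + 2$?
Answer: $- \frac{14472}{7} \approx -2067.4$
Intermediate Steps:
$d{\left(O \right)} = 1$
$H{\left(w,s \right)} = 1$
$l{\left(u \right)} = - 3 u - \frac{6 u}{6 + u}$ ($l{\left(u \right)} = \left(\frac{2 u}{6 + u} + u\right) \left(-3\right) = \left(u + \frac{2 u}{6 + u}\right) \left(-3\right) = - 3 u - \frac{6 u}{6 + u}$)
$l{\left(H{\left(-2,-4 \right)} \right)} \left(658 + \left(-2 + 8 \left(-15\right)\right)\right) = \left(-3\right) 1 \frac{1}{6 + 1} \left(8 + 1\right) \left(658 + \left(-2 + 8 \left(-15\right)\right)\right) = \left(-3\right) 1 \cdot \frac{1}{7} \cdot 9 \left(658 - 122\right) = \left(- \frac{27}{7}\right) 536 = - \frac{14472}{7}$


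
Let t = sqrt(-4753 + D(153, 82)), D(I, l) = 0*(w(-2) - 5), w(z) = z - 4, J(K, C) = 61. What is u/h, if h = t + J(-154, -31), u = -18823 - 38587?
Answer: -1751005/4237 + 200935*I*sqrt(97)/4237 ≈ -413.27 + 467.07*I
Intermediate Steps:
w(z) = -4 + z
u = -57410
D(I, l) = 0 (D(I, l) = 0*((-4 - 2) - 5) = 0*(-6 - 5) = 0*(-11) = 0)
t = 7*I*sqrt(97) (t = sqrt(-4753 + 0) = sqrt(-4753) = 7*I*sqrt(97) ≈ 68.942*I)
h = 61 + 7*I*sqrt(97) (h = 7*I*sqrt(97) + 61 = 61 + 7*I*sqrt(97) ≈ 61.0 + 68.942*I)
u/h = -57410/(61 + 7*I*sqrt(97))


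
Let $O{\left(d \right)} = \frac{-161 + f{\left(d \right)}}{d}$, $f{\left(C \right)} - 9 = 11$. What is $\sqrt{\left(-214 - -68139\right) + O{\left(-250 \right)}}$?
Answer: $\frac{7 \sqrt{3465590}}{50} \approx 260.63$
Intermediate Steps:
$f{\left(C \right)} = 20$ ($f{\left(C \right)} = 9 + 11 = 20$)
$O{\left(d \right)} = - \frac{141}{d}$ ($O{\left(d \right)} = \frac{-161 + 20}{d} = - \frac{141}{d}$)
$\sqrt{\left(-214 - -68139\right) + O{\left(-250 \right)}} = \sqrt{\left(-214 - -68139\right) - \frac{141}{-250}} = \sqrt{\left(-214 + 68139\right) - - \frac{141}{250}} = \sqrt{67925 + \frac{141}{250}} = \sqrt{\frac{16981391}{250}} = \frac{7 \sqrt{3465590}}{50}$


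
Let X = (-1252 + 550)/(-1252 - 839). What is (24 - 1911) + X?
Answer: -1315005/697 ≈ -1886.7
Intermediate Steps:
X = 234/697 (X = -702/(-2091) = -702*(-1/2091) = 234/697 ≈ 0.33572)
(24 - 1911) + X = (24 - 1911) + 234/697 = -1887 + 234/697 = -1315005/697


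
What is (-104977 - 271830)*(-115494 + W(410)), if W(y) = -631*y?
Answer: 141002686628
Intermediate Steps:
(-104977 - 271830)*(-115494 + W(410)) = (-104977 - 271830)*(-115494 - 631*410) = -376807*(-115494 - 258710) = -376807*(-374204) = 141002686628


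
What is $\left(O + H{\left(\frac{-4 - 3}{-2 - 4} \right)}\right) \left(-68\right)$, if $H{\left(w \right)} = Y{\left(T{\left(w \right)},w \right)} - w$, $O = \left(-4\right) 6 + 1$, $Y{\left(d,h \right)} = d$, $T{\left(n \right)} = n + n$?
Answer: $\frac{4454}{3} \approx 1484.7$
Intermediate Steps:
$T{\left(n \right)} = 2 n$
$O = -23$ ($O = -24 + 1 = -23$)
$H{\left(w \right)} = w$ ($H{\left(w \right)} = 2 w - w = w$)
$\left(O + H{\left(\frac{-4 - 3}{-2 - 4} \right)}\right) \left(-68\right) = \left(-23 + \frac{-4 - 3}{-2 - 4}\right) \left(-68\right) = \left(-23 - \frac{7}{-6}\right) \left(-68\right) = \left(-23 - - \frac{7}{6}\right) \left(-68\right) = \left(-23 + \frac{7}{6}\right) \left(-68\right) = \left(- \frac{131}{6}\right) \left(-68\right) = \frac{4454}{3}$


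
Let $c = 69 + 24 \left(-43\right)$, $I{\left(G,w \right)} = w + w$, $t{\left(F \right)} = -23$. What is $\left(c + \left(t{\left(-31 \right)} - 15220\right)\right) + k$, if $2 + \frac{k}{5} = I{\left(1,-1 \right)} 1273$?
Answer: $-28946$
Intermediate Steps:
$I{\left(G,w \right)} = 2 w$
$k = -12740$ ($k = -10 + 5 \cdot 2 \left(-1\right) 1273 = -10 + 5 \left(\left(-2\right) 1273\right) = -10 + 5 \left(-2546\right) = -10 - 12730 = -12740$)
$c = -963$ ($c = 69 - 1032 = -963$)
$\left(c + \left(t{\left(-31 \right)} - 15220\right)\right) + k = \left(-963 - 15243\right) - 12740 = -16206 - 12740 = -28946$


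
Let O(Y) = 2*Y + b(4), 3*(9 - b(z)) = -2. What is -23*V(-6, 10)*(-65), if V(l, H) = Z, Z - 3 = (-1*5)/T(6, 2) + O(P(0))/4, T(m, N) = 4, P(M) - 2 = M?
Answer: 46345/6 ≈ 7724.2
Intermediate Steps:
P(M) = 2 + M
b(z) = 29/3 (b(z) = 9 - 1/3*(-2) = 9 + 2/3 = 29/3)
O(Y) = 29/3 + 2*Y (O(Y) = 2*Y + 29/3 = 29/3 + 2*Y)
Z = 31/6 (Z = 3 + (-1*5/4 + (29/3 + 2*(2 + 0))/4) = 3 + (-5*1/4 + (29/3 + 2*2)*(1/4)) = 3 + (-5/4 + (29/3 + 4)*(1/4)) = 3 + (-5/4 + (41/3)*(1/4)) = 3 + (-5/4 + 41/12) = 3 + 13/6 = 31/6 ≈ 5.1667)
V(l, H) = 31/6
-23*V(-6, 10)*(-65) = -23*31/6*(-65) = -713/6*(-65) = 46345/6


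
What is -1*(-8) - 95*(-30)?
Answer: 2858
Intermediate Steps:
-1*(-8) - 95*(-30) = 8 + 2850 = 2858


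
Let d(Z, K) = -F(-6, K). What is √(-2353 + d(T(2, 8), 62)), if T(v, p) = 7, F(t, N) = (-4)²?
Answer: I*√2369 ≈ 48.672*I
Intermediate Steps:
F(t, N) = 16
d(Z, K) = -16 (d(Z, K) = -1*16 = -16)
√(-2353 + d(T(2, 8), 62)) = √(-2353 - 16) = √(-2369) = I*√2369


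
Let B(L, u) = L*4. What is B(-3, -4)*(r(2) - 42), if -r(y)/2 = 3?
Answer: 576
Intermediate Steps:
B(L, u) = 4*L
r(y) = -6 (r(y) = -2*3 = -6)
B(-3, -4)*(r(2) - 42) = (4*(-3))*(-6 - 42) = -12*(-48) = 576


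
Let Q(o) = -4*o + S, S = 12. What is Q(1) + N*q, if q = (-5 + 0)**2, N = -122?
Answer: -3042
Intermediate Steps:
q = 25 (q = (-5)**2 = 25)
Q(o) = 12 - 4*o (Q(o) = -4*o + 12 = 12 - 4*o)
Q(1) + N*q = (12 - 4*1) - 122*25 = (12 - 4) - 3050 = 8 - 3050 = -3042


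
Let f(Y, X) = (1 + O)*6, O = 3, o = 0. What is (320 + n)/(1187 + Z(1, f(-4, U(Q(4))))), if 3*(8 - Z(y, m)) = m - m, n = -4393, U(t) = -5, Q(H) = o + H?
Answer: -4073/1195 ≈ -3.4084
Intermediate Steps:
Q(H) = H (Q(H) = 0 + H = H)
f(Y, X) = 24 (f(Y, X) = (1 + 3)*6 = 4*6 = 24)
Z(y, m) = 8 (Z(y, m) = 8 - (m - m)/3 = 8 - ⅓*0 = 8 + 0 = 8)
(320 + n)/(1187 + Z(1, f(-4, U(Q(4))))) = (320 - 4393)/(1187 + 8) = -4073/1195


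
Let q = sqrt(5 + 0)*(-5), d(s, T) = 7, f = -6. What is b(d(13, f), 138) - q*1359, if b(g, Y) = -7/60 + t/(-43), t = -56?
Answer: 3059/2580 + 6795*sqrt(5) ≈ 15195.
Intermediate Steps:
q = -5*sqrt(5) (q = sqrt(5)*(-5) = -5*sqrt(5) ≈ -11.180)
b(g, Y) = 3059/2580 (b(g, Y) = -7/60 - 56/(-43) = -7*1/60 - 56*(-1/43) = -7/60 + 56/43 = 3059/2580)
b(d(13, f), 138) - q*1359 = 3059/2580 - (-5*sqrt(5))*1359 = 3059/2580 - (-6795)*sqrt(5) = 3059/2580 + 6795*sqrt(5)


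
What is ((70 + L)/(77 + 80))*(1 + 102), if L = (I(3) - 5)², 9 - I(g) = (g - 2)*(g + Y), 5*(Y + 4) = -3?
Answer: 261002/3925 ≈ 66.497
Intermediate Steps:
Y = -23/5 (Y = -4 + (⅕)*(-3) = -4 - ⅗ = -23/5 ≈ -4.6000)
I(g) = 9 - (-2 + g)*(-23/5 + g) (I(g) = 9 - (g - 2)*(g - 23/5) = 9 - (-2 + g)*(-23/5 + g))
L = 784/25 (L = ((-⅕ - 1*3² + (33/5)*3) - 5)² = ((-⅕ - 1*9 + 99/5) - 5)² = ((-⅕ - 9 + 99/5) - 5)² = (53/5 - 5)² = (28/5)² = 784/25 ≈ 31.360)
((70 + L)/(77 + 80))*(1 + 102) = ((70 + 784/25)/(77 + 80))*(1 + 102) = ((2534/25)/157)*103 = ((2534/25)*(1/157))*103 = (2534/3925)*103 = 261002/3925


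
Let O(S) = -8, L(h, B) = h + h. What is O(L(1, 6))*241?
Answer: -1928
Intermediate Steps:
L(h, B) = 2*h
O(L(1, 6))*241 = -8*241 = -1928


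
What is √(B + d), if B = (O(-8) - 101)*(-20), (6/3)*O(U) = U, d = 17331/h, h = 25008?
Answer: 17*√31568953/2084 ≈ 45.833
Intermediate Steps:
d = 5777/8336 (d = 17331/25008 = 17331*(1/25008) = 5777/8336 ≈ 0.69302)
O(U) = U/2
B = 2100 (B = ((½)*(-8) - 101)*(-20) = (-4 - 101)*(-20) = -105*(-20) = 2100)
√(B + d) = √(2100 + 5777/8336) = √(17511377/8336) = 17*√31568953/2084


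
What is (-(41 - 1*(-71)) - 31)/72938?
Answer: -143/72938 ≈ -0.0019606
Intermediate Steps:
(-(41 - 1*(-71)) - 31)/72938 = (-(41 + 71) - 31)*(1/72938) = (-1*112 - 31)*(1/72938) = (-112 - 31)*(1/72938) = -143*1/72938 = -143/72938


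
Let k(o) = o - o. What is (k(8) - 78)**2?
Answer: 6084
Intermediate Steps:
k(o) = 0
(k(8) - 78)**2 = (0 - 78)**2 = (-78)**2 = 6084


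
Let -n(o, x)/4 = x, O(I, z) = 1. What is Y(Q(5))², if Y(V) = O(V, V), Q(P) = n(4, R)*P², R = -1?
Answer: 1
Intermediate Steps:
n(o, x) = -4*x
Q(P) = 4*P² (Q(P) = (-4*(-1))*P² = 4*P²)
Y(V) = 1
Y(Q(5))² = 1² = 1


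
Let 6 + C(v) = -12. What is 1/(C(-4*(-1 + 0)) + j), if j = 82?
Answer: 1/64 ≈ 0.015625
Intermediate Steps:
C(v) = -18 (C(v) = -6 - 12 = -18)
1/(C(-4*(-1 + 0)) + j) = 1/(-18 + 82) = 1/64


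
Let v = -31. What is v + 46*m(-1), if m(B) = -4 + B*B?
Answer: -169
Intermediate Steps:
m(B) = -4 + B**2
v + 46*m(-1) = -31 + 46*(-4 + (-1)**2) = -31 + 46*(-4 + 1) = -31 + 46*(-3) = -31 - 138 = -169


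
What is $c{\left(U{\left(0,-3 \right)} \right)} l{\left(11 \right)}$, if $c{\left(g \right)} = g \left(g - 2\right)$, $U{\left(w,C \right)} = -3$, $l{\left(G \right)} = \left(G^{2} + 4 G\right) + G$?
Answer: $2640$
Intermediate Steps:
$l{\left(G \right)} = G^{2} + 5 G$
$c{\left(g \right)} = g \left(-2 + g\right)$
$c{\left(U{\left(0,-3 \right)} \right)} l{\left(11 \right)} = - 3 \left(-2 - 3\right) 11 \left(5 + 11\right) = \left(-3\right) \left(-5\right) 11 \cdot 16 = 15 \cdot 176 = 2640$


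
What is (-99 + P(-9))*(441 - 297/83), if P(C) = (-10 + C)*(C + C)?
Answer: 8822358/83 ≈ 1.0629e+5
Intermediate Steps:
P(C) = 2*C*(-10 + C) (P(C) = (-10 + C)*(2*C) = 2*C*(-10 + C))
(-99 + P(-9))*(441 - 297/83) = (-99 + 2*(-9)*(-10 - 9))*(441 - 297/83) = (-99 + 2*(-9)*(-19))*(441 - 297*1/83) = (-99 + 342)*(441 - 297/83) = 243*(36306/83) = 8822358/83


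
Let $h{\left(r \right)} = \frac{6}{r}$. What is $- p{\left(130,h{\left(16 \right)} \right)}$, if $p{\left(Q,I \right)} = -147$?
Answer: $147$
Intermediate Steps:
$- p{\left(130,h{\left(16 \right)} \right)} = \left(-1\right) \left(-147\right) = 147$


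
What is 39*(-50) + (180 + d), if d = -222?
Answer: -1992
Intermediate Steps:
39*(-50) + (180 + d) = 39*(-50) + (180 - 222) = -1950 - 42 = -1992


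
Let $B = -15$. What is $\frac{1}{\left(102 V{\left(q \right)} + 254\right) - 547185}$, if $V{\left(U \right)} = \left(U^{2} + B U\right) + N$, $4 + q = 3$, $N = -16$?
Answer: $- \frac{1}{546931} \approx -1.8284 \cdot 10^{-6}$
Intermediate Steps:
$q = -1$ ($q = -4 + 3 = -1$)
$V{\left(U \right)} = -16 + U^{2} - 15 U$ ($V{\left(U \right)} = \left(U^{2} - 15 U\right) - 16 = -16 + U^{2} - 15 U$)
$\frac{1}{\left(102 V{\left(q \right)} + 254\right) - 547185} = \frac{1}{\left(102 \left(-16 + \left(-1\right)^{2} - -15\right) + 254\right) - 547185} = \frac{1}{\left(102 \left(-16 + 1 + 15\right) + 254\right) - 547185} = \frac{1}{\left(102 \cdot 0 + 254\right) - 547185} = \frac{1}{\left(0 + 254\right) - 547185} = \frac{1}{254 - 547185} = \frac{1}{-546931} = - \frac{1}{546931}$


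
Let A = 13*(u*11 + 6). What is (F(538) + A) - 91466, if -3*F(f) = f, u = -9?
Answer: -278563/3 ≈ -92854.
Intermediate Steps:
F(f) = -f/3
A = -1209 (A = 13*(-9*11 + 6) = 13*(-99 + 6) = 13*(-93) = -1209)
(F(538) + A) - 91466 = (-1/3*538 - 1209) - 91466 = (-538/3 - 1209) - 91466 = -4165/3 - 91466 = -278563/3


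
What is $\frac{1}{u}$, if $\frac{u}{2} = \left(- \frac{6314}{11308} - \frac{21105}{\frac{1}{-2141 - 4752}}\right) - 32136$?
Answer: $\frac{257}{74758539019} \approx 3.4377 \cdot 10^{-9}$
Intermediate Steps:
$u = \frac{74758539019}{257}$ ($u = 2 \left(\left(- \frac{6314}{11308} - \frac{21105}{\frac{1}{-2141 - 4752}}\right) - 32136\right) = 2 \left(\left(\left(-6314\right) \frac{1}{11308} - \frac{21105}{\frac{1}{-6893}}\right) - 32136\right) = 2 \left(\left(- \frac{287}{514} - \frac{21105}{- \frac{1}{6893}}\right) - 32136\right) = 2 \left(\left(- \frac{287}{514} - -145476765\right) - 32136\right) = 2 \left(\left(- \frac{287}{514} + 145476765\right) - 32136\right) = 2 \left(\frac{74775056923}{514} - 32136\right) = 2 \cdot \frac{74758539019}{514} = \frac{74758539019}{257} \approx 2.9089 \cdot 10^{8}$)
$\frac{1}{u} = \frac{1}{\frac{74758539019}{257}} = \frac{257}{74758539019}$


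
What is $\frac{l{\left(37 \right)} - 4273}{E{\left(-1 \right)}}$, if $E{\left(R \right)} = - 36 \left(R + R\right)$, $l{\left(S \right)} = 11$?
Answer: $- \frac{2131}{36} \approx -59.194$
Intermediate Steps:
$E{\left(R \right)} = - 72 R$ ($E{\left(R \right)} = - 36 \cdot 2 R = - 72 R$)
$\frac{l{\left(37 \right)} - 4273}{E{\left(-1 \right)}} = \frac{11 - 4273}{\left(-72\right) \left(-1\right)} = - \frac{4262}{72} = \left(-4262\right) \frac{1}{72} = - \frac{2131}{36}$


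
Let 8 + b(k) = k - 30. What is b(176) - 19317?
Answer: -19179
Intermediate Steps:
b(k) = -38 + k (b(k) = -8 + (k - 30) = -8 + (-30 + k) = -38 + k)
b(176) - 19317 = (-38 + 176) - 19317 = 138 - 19317 = -19179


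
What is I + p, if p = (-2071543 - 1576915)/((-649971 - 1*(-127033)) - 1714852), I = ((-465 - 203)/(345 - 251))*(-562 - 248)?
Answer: 302791592063/52588065 ≈ 5757.8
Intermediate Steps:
I = 270540/47 (I = -668/94*(-810) = -668*1/94*(-810) = -334/47*(-810) = 270540/47 ≈ 5756.2)
p = 1824229/1118895 (p = -3648458/((-649971 + 127033) - 1714852) = -3648458/(-522938 - 1714852) = -3648458/(-2237790) = -3648458*(-1/2237790) = 1824229/1118895 ≈ 1.6304)
I + p = 270540/47 + 1824229/1118895 = 302791592063/52588065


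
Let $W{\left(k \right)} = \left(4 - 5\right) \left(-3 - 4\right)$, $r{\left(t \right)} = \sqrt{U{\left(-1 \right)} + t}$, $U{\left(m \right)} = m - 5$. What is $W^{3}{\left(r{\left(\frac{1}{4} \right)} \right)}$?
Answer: $343$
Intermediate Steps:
$U{\left(m \right)} = -5 + m$
$r{\left(t \right)} = \sqrt{-6 + t}$ ($r{\left(t \right)} = \sqrt{\left(-5 - 1\right) + t} = \sqrt{-6 + t}$)
$W{\left(k \right)} = 7$ ($W{\left(k \right)} = \left(-1\right) \left(-7\right) = 7$)
$W^{3}{\left(r{\left(\frac{1}{4} \right)} \right)} = 7^{3} = 343$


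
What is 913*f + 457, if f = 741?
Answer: 676990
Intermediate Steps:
913*f + 457 = 913*741 + 457 = 676533 + 457 = 676990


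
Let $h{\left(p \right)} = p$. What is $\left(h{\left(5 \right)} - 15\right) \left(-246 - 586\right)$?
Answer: $8320$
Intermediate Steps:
$\left(h{\left(5 \right)} - 15\right) \left(-246 - 586\right) = \left(5 - 15\right) \left(-246 - 586\right) = \left(-10\right) \left(-832\right) = 8320$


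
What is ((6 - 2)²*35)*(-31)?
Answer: -17360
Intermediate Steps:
((6 - 2)²*35)*(-31) = (4²*35)*(-31) = (16*35)*(-31) = 560*(-31) = -17360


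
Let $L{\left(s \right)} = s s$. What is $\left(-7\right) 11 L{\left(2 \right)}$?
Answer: $-308$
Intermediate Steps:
$L{\left(s \right)} = s^{2}$
$\left(-7\right) 11 L{\left(2 \right)} = \left(-7\right) 11 \cdot 2^{2} = \left(-77\right) 4 = -308$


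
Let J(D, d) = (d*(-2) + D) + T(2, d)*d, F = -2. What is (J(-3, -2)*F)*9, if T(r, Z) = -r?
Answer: -90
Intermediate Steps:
J(D, d) = D - 4*d (J(D, d) = (d*(-2) + D) + (-1*2)*d = (-2*d + D) - 2*d = (D - 2*d) - 2*d = D - 4*d)
(J(-3, -2)*F)*9 = ((-3 - 4*(-2))*(-2))*9 = ((-3 + 8)*(-2))*9 = (5*(-2))*9 = -10*9 = -90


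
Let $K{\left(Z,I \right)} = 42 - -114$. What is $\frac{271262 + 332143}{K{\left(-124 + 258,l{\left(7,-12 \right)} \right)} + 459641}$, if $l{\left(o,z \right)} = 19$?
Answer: $\frac{603405}{459797} \approx 1.3123$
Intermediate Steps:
$K{\left(Z,I \right)} = 156$ ($K{\left(Z,I \right)} = 42 + 114 = 156$)
$\frac{271262 + 332143}{K{\left(-124 + 258,l{\left(7,-12 \right)} \right)} + 459641} = \frac{271262 + 332143}{156 + 459641} = \frac{603405}{459797}$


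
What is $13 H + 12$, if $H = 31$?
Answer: $415$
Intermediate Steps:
$13 H + 12 = 13 \cdot 31 + 12 = 403 + 12 = 415$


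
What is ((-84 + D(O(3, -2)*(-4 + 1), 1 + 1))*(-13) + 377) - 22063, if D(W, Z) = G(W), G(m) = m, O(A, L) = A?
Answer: -20477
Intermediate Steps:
D(W, Z) = W
((-84 + D(O(3, -2)*(-4 + 1), 1 + 1))*(-13) + 377) - 22063 = ((-84 + 3*(-4 + 1))*(-13) + 377) - 22063 = ((-84 + 3*(-3))*(-13) + 377) - 22063 = ((-84 - 9)*(-13) + 377) - 22063 = (-93*(-13) + 377) - 22063 = (1209 + 377) - 22063 = 1586 - 22063 = -20477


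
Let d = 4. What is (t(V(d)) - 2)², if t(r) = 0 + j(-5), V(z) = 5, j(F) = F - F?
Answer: 4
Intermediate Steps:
j(F) = 0
t(r) = 0 (t(r) = 0 + 0 = 0)
(t(V(d)) - 2)² = (0 - 2)² = (-2)² = 4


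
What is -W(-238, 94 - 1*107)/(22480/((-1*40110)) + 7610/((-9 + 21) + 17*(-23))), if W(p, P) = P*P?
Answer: 256908561/31375702 ≈ 8.1881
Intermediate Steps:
W(p, P) = P**2
-W(-238, 94 - 1*107)/(22480/((-1*40110)) + 7610/((-9 + 21) + 17*(-23))) = -(94 - 1*107)**2/(22480/((-1*40110)) + 7610/((-9 + 21) + 17*(-23))) = -(94 - 107)**2/(22480/(-40110) + 7610/(12 - 391)) = -(-13)**2/(22480*(-1/40110) + 7610/(-379)) = -169/(-2248/4011 + 7610*(-1/379)) = -169/(-2248/4011 - 7610/379) = -169/(-31375702/1520169) = -169*(-1520169)/31375702 = -1*(-256908561/31375702) = 256908561/31375702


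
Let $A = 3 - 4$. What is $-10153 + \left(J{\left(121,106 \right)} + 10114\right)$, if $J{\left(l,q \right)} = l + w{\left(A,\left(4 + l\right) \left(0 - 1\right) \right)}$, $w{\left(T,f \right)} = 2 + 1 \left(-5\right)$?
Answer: $79$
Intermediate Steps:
$A = -1$
$w{\left(T,f \right)} = -3$ ($w{\left(T,f \right)} = 2 - 5 = -3$)
$J{\left(l,q \right)} = -3 + l$ ($J{\left(l,q \right)} = l - 3 = -3 + l$)
$-10153 + \left(J{\left(121,106 \right)} + 10114\right) = -10153 + \left(\left(-3 + 121\right) + 10114\right) = -10153 + \left(118 + 10114\right) = -10153 + 10232 = 79$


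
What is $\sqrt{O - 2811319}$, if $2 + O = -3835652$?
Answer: $i \sqrt{6646973} \approx 2578.2 i$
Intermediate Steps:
$O = -3835654$ ($O = -2 - 3835652 = -3835654$)
$\sqrt{O - 2811319} = \sqrt{-3835654 - 2811319} = \sqrt{-6646973} = i \sqrt{6646973}$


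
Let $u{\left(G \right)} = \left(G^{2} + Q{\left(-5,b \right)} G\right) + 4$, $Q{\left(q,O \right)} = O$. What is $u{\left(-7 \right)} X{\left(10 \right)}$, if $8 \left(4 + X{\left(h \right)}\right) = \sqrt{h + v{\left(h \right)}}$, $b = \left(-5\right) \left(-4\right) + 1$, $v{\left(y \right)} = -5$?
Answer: $376 - \frac{47 \sqrt{5}}{4} \approx 349.73$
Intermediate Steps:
$b = 21$ ($b = 20 + 1 = 21$)
$u{\left(G \right)} = 4 + G^{2} + 21 G$ ($u{\left(G \right)} = \left(G^{2} + 21 G\right) + 4 = 4 + G^{2} + 21 G$)
$X{\left(h \right)} = -4 + \frac{\sqrt{-5 + h}}{8}$ ($X{\left(h \right)} = -4 + \frac{\sqrt{h - 5}}{8} = -4 + \frac{\sqrt{-5 + h}}{8}$)
$u{\left(-7 \right)} X{\left(10 \right)} = \left(4 + \left(-7\right)^{2} + 21 \left(-7\right)\right) \left(-4 + \frac{\sqrt{-5 + 10}}{8}\right) = \left(4 + 49 - 147\right) \left(-4 + \frac{\sqrt{5}}{8}\right) = - 94 \left(-4 + \frac{\sqrt{5}}{8}\right) = 376 - \frac{47 \sqrt{5}}{4}$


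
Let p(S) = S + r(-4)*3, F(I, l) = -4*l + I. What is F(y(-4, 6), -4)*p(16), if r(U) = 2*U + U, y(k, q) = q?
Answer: -440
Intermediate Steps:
F(I, l) = I - 4*l
r(U) = 3*U
p(S) = -36 + S (p(S) = S + (3*(-4))*3 = S - 12*3 = S - 36 = -36 + S)
F(y(-4, 6), -4)*p(16) = (6 - 4*(-4))*(-36 + 16) = (6 + 16)*(-20) = 22*(-20) = -440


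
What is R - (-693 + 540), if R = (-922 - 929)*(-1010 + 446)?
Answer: 1044117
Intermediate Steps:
R = 1043964 (R = -1851*(-564) = 1043964)
R - (-693 + 540) = 1043964 - (-693 + 540) = 1043964 - 1*(-153) = 1043964 + 153 = 1044117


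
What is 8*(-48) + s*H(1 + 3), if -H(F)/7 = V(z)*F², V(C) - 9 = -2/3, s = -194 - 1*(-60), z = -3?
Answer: 374048/3 ≈ 1.2468e+5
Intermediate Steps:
s = -134 (s = -194 + 60 = -134)
V(C) = 25/3 (V(C) = 9 - 2/3 = 9 - 2*⅓ = 9 - ⅔ = 25/3)
H(F) = -175*F²/3
8*(-48) + s*H(1 + 3) = 8*(-48) - (-23450)*(1 + 3)²/3 = -384 - (-23450)*4²/3 = -384 - (-23450)*16/3 = -384 - 134*(-2800/3) = -384 + 375200/3 = 374048/3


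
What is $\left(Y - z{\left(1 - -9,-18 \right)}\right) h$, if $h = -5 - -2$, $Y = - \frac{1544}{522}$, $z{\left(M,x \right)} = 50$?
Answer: $\frac{13822}{87} \approx 158.87$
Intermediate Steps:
$Y = - \frac{772}{261}$ ($Y = \left(-1544\right) \frac{1}{522} = - \frac{772}{261} \approx -2.9579$)
$h = -3$ ($h = -5 + 2 = -3$)
$\left(Y - z{\left(1 - -9,-18 \right)}\right) h = \left(- \frac{772}{261} - 50\right) \left(-3\right) = \left(- \frac{13822}{261}\right) \left(-3\right) = \frac{13822}{87}$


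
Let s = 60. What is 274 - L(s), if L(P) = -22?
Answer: 296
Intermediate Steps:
274 - L(s) = 274 - 1*(-22) = 274 + 22 = 296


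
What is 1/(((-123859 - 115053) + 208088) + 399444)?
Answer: 1/368620 ≈ 2.7128e-6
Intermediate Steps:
1/(((-123859 - 115053) + 208088) + 399444) = 1/((-238912 + 208088) + 399444) = 1/(-30824 + 399444) = 1/368620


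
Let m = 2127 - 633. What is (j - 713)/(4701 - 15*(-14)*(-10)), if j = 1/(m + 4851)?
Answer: -4523984/16503345 ≈ -0.27413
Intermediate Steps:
m = 1494
j = 1/6345 (j = 1/(1494 + 4851) = 1/6345 ≈ 0.00015760)
(j - 713)/(4701 - 15*(-14)*(-10)) = (1/6345 - 713)/(4701 - 15*(-14)*(-10)) = -4523984/(6345*(4701 + 210*(-10))) = -4523984/(6345*(4701 - 2100)) = -4523984/6345/2601 = -4523984/6345*1/2601 = -4523984/16503345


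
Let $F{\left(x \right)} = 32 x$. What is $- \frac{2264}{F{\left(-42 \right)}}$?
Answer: $\frac{283}{168} \approx 1.6845$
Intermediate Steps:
$- \frac{2264}{F{\left(-42 \right)}} = - \frac{2264}{32 \left(-42\right)} = - \frac{2264}{-1344} = \left(-2264\right) \left(- \frac{1}{1344}\right) = \frac{283}{168}$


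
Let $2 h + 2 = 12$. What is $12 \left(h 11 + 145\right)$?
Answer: $2400$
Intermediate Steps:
$h = 5$ ($h = -1 + \frac{1}{2} \cdot 12 = -1 + 6 = 5$)
$12 \left(h 11 + 145\right) = 12 \left(5 \cdot 11 + 145\right) = 12 \left(55 + 145\right) = 12 \cdot 200 = 2400$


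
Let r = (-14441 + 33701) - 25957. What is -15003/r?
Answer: 15003/6697 ≈ 2.2403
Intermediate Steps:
r = -6697 (r = 19260 - 25957 = -6697)
-15003/r = -15003/(-6697) = -15003*(-1/6697) = 15003/6697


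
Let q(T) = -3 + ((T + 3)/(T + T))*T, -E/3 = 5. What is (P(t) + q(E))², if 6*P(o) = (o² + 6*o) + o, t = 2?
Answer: 36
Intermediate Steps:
E = -15 (E = -3*5 = -15)
q(T) = -3/2 + T/2 (q(T) = -3 + ((3 + T)/((2*T)))*T = -3 + ((3 + T)*(1/(2*T)))*T = -3 + ((3 + T)/(2*T))*T = -3 + (3/2 + T/2) = -3/2 + T/2)
P(o) = o²/6 + 7*o/6 (P(o) = ((o² + 6*o) + o)/6 = (o² + 7*o)/6 = o²/6 + 7*o/6)
(P(t) + q(E))² = ((⅙)*2*(7 + 2) + (-3/2 + (½)*(-15)))² = ((⅙)*2*9 + (-3/2 - 15/2))² = (3 - 9)² = (-6)² = 36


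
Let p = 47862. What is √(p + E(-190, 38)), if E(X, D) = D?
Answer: 10*√479 ≈ 218.86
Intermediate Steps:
√(p + E(-190, 38)) = √(47862 + 38) = √47900 = 10*√479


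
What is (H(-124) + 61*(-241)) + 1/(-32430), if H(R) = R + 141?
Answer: -476202121/32430 ≈ -14684.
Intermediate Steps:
H(R) = 141 + R
(H(-124) + 61*(-241)) + 1/(-32430) = ((141 - 124) + 61*(-241)) + 1/(-32430) = (17 - 14701) - 1/32430 = -14684 - 1/32430 = -476202121/32430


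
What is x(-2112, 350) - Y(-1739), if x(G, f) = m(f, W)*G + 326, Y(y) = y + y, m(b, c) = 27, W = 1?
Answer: -53220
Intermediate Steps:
Y(y) = 2*y
x(G, f) = 326 + 27*G (x(G, f) = 27*G + 326 = 326 + 27*G)
x(-2112, 350) - Y(-1739) = (326 + 27*(-2112)) - 2*(-1739) = (326 - 57024) - 1*(-3478) = -56698 + 3478 = -53220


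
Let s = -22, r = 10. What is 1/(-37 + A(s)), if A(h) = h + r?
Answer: -1/49 ≈ -0.020408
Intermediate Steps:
A(h) = 10 + h (A(h) = h + 10 = 10 + h)
1/(-37 + A(s)) = 1/(-37 + (10 - 22)) = 1/(-37 - 12) = 1/(-49) = -1/49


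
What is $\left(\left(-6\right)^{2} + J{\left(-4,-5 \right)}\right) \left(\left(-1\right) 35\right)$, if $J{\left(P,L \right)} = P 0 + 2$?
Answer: $-1330$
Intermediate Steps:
$J{\left(P,L \right)} = 2$ ($J{\left(P,L \right)} = 0 + 2 = 2$)
$\left(\left(-6\right)^{2} + J{\left(-4,-5 \right)}\right) \left(\left(-1\right) 35\right) = \left(\left(-6\right)^{2} + 2\right) \left(\left(-1\right) 35\right) = \left(36 + 2\right) \left(-35\right) = 38 \left(-35\right) = -1330$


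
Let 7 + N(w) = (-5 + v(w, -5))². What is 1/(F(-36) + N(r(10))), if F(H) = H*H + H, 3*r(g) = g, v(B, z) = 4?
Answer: 1/1254 ≈ 0.00079745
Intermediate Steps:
r(g) = g/3
N(w) = -6 (N(w) = -7 + (-5 + 4)² = -7 + (-1)² = -7 + 1 = -6)
F(H) = H + H² (F(H) = H² + H = H + H²)
1/(F(-36) + N(r(10))) = 1/(-36*(1 - 36) - 6) = 1/(-36*(-35) - 6) = 1/(1260 - 6) = 1/1254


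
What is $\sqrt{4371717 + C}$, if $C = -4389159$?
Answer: $3 i \sqrt{1938} \approx 132.07 i$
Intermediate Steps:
$\sqrt{4371717 + C} = \sqrt{4371717 - 4389159} = \sqrt{-17442} = 3 i \sqrt{1938}$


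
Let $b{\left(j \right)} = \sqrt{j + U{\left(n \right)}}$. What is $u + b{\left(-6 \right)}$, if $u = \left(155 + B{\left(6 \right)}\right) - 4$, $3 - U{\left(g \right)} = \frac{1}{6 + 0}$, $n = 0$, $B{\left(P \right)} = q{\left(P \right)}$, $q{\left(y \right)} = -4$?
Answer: $147 + \frac{i \sqrt{114}}{6} \approx 147.0 + 1.7795 i$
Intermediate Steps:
$B{\left(P \right)} = -4$
$U{\left(g \right)} = \frac{17}{6}$ ($U{\left(g \right)} = 3 - \frac{1}{6 + 0} = 3 - \frac{1}{6} = \frac{17}{6}$)
$u = 147$ ($u = \left(155 - 4\right) - 4 = 151 - 4 = 147$)
$b{\left(j \right)} = \sqrt{\frac{17}{6} + j}$ ($b{\left(j \right)} = \sqrt{j + \frac{17}{6}} = \sqrt{\frac{17}{6} + j}$)
$u + b{\left(-6 \right)} = 147 + \frac{\sqrt{102 + 36 \left(-6\right)}}{6} = 147 + \frac{\sqrt{102 - 216}}{6} = 147 + \frac{\sqrt{-114}}{6} = 147 + \frac{i \sqrt{114}}{6}$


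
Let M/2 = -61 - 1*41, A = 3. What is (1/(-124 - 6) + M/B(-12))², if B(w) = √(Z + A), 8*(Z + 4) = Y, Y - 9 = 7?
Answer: 703363441/16900 ≈ 41619.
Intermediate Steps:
Y = 16 (Y = 9 + 7 = 16)
Z = -2 (Z = -4 + (⅛)*16 = -4 + 2 = -2)
M = -204 (M = 2*(-61 - 1*41) = 2*(-61 - 41) = 2*(-102) = -204)
B(w) = 1 (B(w) = √(-2 + 3) = √1 = 1)
(1/(-124 - 6) + M/B(-12))² = (1/(-124 - 6) - 204/1)² = (1/(-130) - 204*1)² = (-1/130 - 204)² = (-26521/130)² = 703363441/16900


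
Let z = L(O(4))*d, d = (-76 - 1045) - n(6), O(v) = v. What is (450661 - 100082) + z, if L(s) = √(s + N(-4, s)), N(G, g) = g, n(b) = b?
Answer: 350579 - 2254*√2 ≈ 3.4739e+5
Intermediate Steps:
d = -1127 (d = (-76 - 1045) - 1*6 = -1121 - 6 = -1127)
L(s) = √2*√s (L(s) = √(s + s) = √(2*s) = √2*√s)
z = -2254*√2 (z = (√2*√4)*(-1127) = (√2*2)*(-1127) = (2*√2)*(-1127) = -2254*√2 ≈ -3187.6)
(450661 - 100082) + z = (450661 - 100082) - 2254*√2 = 350579 - 2254*√2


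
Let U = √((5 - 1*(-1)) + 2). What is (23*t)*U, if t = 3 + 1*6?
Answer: 414*√2 ≈ 585.48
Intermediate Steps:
t = 9 (t = 3 + 6 = 9)
U = 2*√2 (U = √((5 + 1) + 2) = √(6 + 2) = √8 = 2*√2 ≈ 2.8284)
(23*t)*U = (23*9)*(2*√2) = 207*(2*√2) = 414*√2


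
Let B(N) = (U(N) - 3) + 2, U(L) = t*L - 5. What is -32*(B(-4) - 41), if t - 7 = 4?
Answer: 2912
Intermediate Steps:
t = 11 (t = 7 + 4 = 11)
U(L) = -5 + 11*L (U(L) = 11*L - 5 = -5 + 11*L)
B(N) = -6 + 11*N (B(N) = ((-5 + 11*N) - 3) + 2 = (-8 + 11*N) + 2 = -6 + 11*N)
-32*(B(-4) - 41) = -32*((-6 + 11*(-4)) - 41) = -32*((-6 - 44) - 41) = -32*(-50 - 41) = -32*(-91) = 2912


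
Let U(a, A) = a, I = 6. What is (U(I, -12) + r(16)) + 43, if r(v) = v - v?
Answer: 49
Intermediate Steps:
r(v) = 0
(U(I, -12) + r(16)) + 43 = (6 + 0) + 43 = 6 + 43 = 49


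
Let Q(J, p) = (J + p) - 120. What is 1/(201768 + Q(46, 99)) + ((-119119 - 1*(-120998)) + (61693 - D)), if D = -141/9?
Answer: 38494638062/605379 ≈ 63588.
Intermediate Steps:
Q(J, p) = -120 + J + p
D = -47/3 (D = -141*⅑ = -47/3 ≈ -15.667)
1/(201768 + Q(46, 99)) + ((-119119 - 1*(-120998)) + (61693 - D)) = 1/(201768 + (-120 + 46 + 99)) + ((-119119 - 1*(-120998)) + (61693 - 1*(-47/3))) = 1/(201768 + 25) + ((-119119 + 120998) + (61693 + 47/3)) = 1/201793 + (1879 + 185126/3) = 1/201793 + 190763/3 = 38494638062/605379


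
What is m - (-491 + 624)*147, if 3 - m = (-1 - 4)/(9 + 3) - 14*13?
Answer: -232387/12 ≈ -19366.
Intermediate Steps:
m = 2225/12 (m = 3 - ((-1 - 4)/(9 + 3) - 14*13) = 3 - (-5/12 - 182) = 3 - 1*(-2189/12) = 3 + 2189/12 = 2225/12 ≈ 185.42)
m - (-491 + 624)*147 = 2225/12 - (-491 + 624)*147 = 2225/12 - 1*133*147 = 2225/12 - 133*147 = 2225/12 - 19551 = -232387/12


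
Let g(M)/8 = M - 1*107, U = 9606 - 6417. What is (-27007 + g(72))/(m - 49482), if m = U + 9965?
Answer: 27287/36328 ≈ 0.75113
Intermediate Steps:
U = 3189
g(M) = -856 + 8*M (g(M) = 8*(M - 1*107) = 8*(M - 107) = 8*(-107 + M) = -856 + 8*M)
m = 13154 (m = 3189 + 9965 = 13154)
(-27007 + g(72))/(m - 49482) = (-27007 + (-856 + 8*72))/(13154 - 49482) = (-27007 + (-856 + 576))/(-36328) = (-27007 - 280)*(-1/36328) = -27287*(-1/36328) = 27287/36328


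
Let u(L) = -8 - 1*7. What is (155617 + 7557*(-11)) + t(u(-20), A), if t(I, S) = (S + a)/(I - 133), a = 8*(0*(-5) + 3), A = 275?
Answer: 10728221/148 ≈ 72488.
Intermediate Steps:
a = 24 (a = 8*(0 + 3) = 8*3 = 24)
u(L) = -15 (u(L) = -8 - 7 = -15)
t(I, S) = (24 + S)/(-133 + I) (t(I, S) = (S + 24)/(I - 133) = (24 + S)/(-133 + I))
(155617 + 7557*(-11)) + t(u(-20), A) = (155617 + 7557*(-11)) + (24 + 275)/(-133 - 15) = (155617 - 83127) + 299/(-148) = 72490 - 1/148*299 = 72490 - 299/148 = 10728221/148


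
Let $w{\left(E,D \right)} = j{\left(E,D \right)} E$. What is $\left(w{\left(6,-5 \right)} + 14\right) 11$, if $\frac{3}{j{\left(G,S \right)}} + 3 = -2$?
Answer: $\frac{572}{5} \approx 114.4$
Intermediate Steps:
$j{\left(G,S \right)} = - \frac{3}{5}$ ($j{\left(G,S \right)} = \frac{3}{-3 - 2} = \frac{3}{-5} = 3 \left(- \frac{1}{5}\right) = - \frac{3}{5}$)
$w{\left(E,D \right)} = - \frac{3 E}{5}$
$\left(w{\left(6,-5 \right)} + 14\right) 11 = \left(\left(- \frac{3}{5}\right) 6 + 14\right) 11 = \left(- \frac{18}{5} + 14\right) 11 = \frac{52}{5} \cdot 11 = \frac{572}{5}$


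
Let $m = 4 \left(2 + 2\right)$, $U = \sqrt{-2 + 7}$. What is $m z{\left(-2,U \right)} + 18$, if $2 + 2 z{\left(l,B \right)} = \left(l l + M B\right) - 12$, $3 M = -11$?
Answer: $-62 - \frac{88 \sqrt{5}}{3} \approx -127.59$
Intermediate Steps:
$M = - \frac{11}{3}$ ($M = \frac{1}{3} \left(-11\right) = - \frac{11}{3} \approx -3.6667$)
$U = \sqrt{5} \approx 2.2361$
$z{\left(l,B \right)} = -7 + \frac{l^{2}}{2} - \frac{11 B}{6}$ ($z{\left(l,B \right)} = -1 + \frac{\left(l l - \frac{11 B}{3}\right) - 12}{2} = -1 + \frac{\left(l^{2} - \frac{11 B}{3}\right) - 12}{2} = -1 + \frac{-12 + l^{2} - \frac{11 B}{3}}{2} = -1 - \left(6 - \frac{l^{2}}{2} + \frac{11 B}{6}\right) = -7 + \frac{l^{2}}{2} - \frac{11 B}{6}$)
$m = 16$ ($m = 4 \cdot 4 = 16$)
$m z{\left(-2,U \right)} + 18 = 16 \left(-7 + \frac{\left(-2\right)^{2}}{2} - \frac{11 \sqrt{5}}{6}\right) + 18 = 16 \left(-7 + \frac{1}{2} \cdot 4 - \frac{11 \sqrt{5}}{6}\right) + 18 = 16 \left(-7 + 2 - \frac{11 \sqrt{5}}{6}\right) + 18 = 16 \left(-5 - \frac{11 \sqrt{5}}{6}\right) + 18 = \left(-80 - \frac{88 \sqrt{5}}{3}\right) + 18 = -62 - \frac{88 \sqrt{5}}{3}$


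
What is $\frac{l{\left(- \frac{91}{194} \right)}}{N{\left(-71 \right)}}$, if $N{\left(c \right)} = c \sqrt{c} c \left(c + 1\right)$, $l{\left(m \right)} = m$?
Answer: $- \frac{13 i \sqrt{71}}{694347340} \approx - 1.5776 \cdot 10^{-7} i$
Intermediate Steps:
$N{\left(c \right)} = c^{\frac{5}{2}} \left(1 + c\right)$ ($N{\left(c \right)} = c^{\frac{3}{2}} c \left(1 + c\right) = c^{\frac{5}{2}} \left(1 + c\right)$)
$\frac{l{\left(- \frac{91}{194} \right)}}{N{\left(-71 \right)}} = \frac{\left(-91\right) \frac{1}{194}}{\left(-71\right)^{\frac{5}{2}} \left(1 - 71\right)} = \frac{\left(-91\right) \frac{1}{194}}{5041 i \sqrt{71} \left(-70\right)} = - \frac{91}{194 \left(- 352870 i \sqrt{71}\right)} = - \frac{91 \frac{i \sqrt{71}}{25053770}}{194} = - \frac{13 i \sqrt{71}}{694347340}$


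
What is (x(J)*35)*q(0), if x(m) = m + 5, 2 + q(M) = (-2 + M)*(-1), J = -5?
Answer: 0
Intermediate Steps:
q(M) = -M (q(M) = -2 + (-2 + M)*(-1) = -2 + (2 - M) = -M)
x(m) = 5 + m
(x(J)*35)*q(0) = ((5 - 5)*35)*(-1*0) = (0*35)*0 = 0*0 = 0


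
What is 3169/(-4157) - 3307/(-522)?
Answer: 12092981/2169954 ≈ 5.5729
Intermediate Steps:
3169/(-4157) - 3307/(-522) = 3169*(-1/4157) - 3307*(-1/522) = -3169/4157 + 3307/522 = 12092981/2169954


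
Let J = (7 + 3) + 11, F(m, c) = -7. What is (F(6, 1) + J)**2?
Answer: 196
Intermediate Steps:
J = 21 (J = 10 + 11 = 21)
(F(6, 1) + J)**2 = (-7 + 21)**2 = 14**2 = 196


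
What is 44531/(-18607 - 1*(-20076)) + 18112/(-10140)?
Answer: 8171881/286455 ≈ 28.528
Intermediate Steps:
44531/(-18607 - 1*(-20076)) + 18112/(-10140) = 44531/(-18607 + 20076) + 18112*(-1/10140) = 44531/1469 - 4528/2535 = 8171881/286455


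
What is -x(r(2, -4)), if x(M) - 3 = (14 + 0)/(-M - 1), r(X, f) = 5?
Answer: -2/3 ≈ -0.66667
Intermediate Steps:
x(M) = 3 + 14/(-1 - M) (x(M) = 3 + (14 + 0)/(-M - 1) = 3 + 14/(-1 - M))
-x(r(2, -4)) = -(-11 + 3*5)/(1 + 5) = -(-11 + 15)/6 = -4/6 = -1*2/3 = -2/3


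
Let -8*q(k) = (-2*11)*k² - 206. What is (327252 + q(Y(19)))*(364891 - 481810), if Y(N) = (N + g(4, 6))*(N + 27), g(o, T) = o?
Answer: -1592684063685/4 ≈ -3.9817e+11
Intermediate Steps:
Y(N) = (4 + N)*(27 + N) (Y(N) = (N + 4)*(N + 27) = (4 + N)*(27 + N))
q(k) = 103/4 + 11*k²/4 (q(k) = -((-2*11)*k² - 206)/8 = -(-22*k² - 206)/8 = -(-206 - 22*k²)/8 = 103/4 + 11*k²/4)
(327252 + q(Y(19)))*(364891 - 481810) = (327252 + (103/4 + 11*(108 + 19² + 31*19)²/4))*(364891 - 481810) = (327252 + (103/4 + 11*(108 + 361 + 589)²/4))*(-116919) = (327252 + (103/4 + (11/4)*1058²))*(-116919) = (327252 + (103/4 + (11/4)*1119364))*(-116919) = (327252 + (103/4 + 3078251))*(-116919) = (327252 + 12313107/4)*(-116919) = (13622115/4)*(-116919) = -1592684063685/4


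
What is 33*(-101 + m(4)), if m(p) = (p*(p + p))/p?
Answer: -3069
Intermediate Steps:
m(p) = 2*p (m(p) = (p*(2*p))/p = (2*p²)/p = 2*p)
33*(-101 + m(4)) = 33*(-101 + 2*4) = 33*(-101 + 8) = 33*(-93) = -3069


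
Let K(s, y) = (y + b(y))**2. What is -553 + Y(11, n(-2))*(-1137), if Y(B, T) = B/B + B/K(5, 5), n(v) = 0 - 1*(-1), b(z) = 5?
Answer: -181507/100 ≈ -1815.1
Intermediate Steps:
n(v) = 1 (n(v) = 0 + 1 = 1)
K(s, y) = (5 + y)**2 (K(s, y) = (y + 5)**2 = (5 + y)**2)
Y(B, T) = 1 + B/100 (Y(B, T) = B/B + B/((5 + 5)**2) = 1 + B/(10**2) = 1 + B/100)
-553 + Y(11, n(-2))*(-1137) = -553 + (1 + (1/100)*11)*(-1137) = -553 + (1 + 11/100)*(-1137) = -553 + (111/100)*(-1137) = -553 - 126207/100 = -181507/100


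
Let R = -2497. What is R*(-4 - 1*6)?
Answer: 24970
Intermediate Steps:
R*(-4 - 1*6) = -2497*(-4 - 1*6) = -2497*(-4 - 6) = -2497*(-10) = 24970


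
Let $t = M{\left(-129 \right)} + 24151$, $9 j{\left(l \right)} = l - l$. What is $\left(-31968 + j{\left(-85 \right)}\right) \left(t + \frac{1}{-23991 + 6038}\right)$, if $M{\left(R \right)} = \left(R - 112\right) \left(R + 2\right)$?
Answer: $- \frac{31426793684064}{17953} \approx -1.7505 \cdot 10^{9}$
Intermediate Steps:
$M{\left(R \right)} = \left(-112 + R\right) \left(2 + R\right)$
$j{\left(l \right)} = 0$ ($j{\left(l \right)} = \frac{l - l}{9} = \frac{1}{9} \cdot 0 = 0$)
$t = 54758$ ($t = \left(-224 + \left(-129\right)^{2} - -14190\right) + 24151 = \left(-224 + 16641 + 14190\right) + 24151 = 30607 + 24151 = 54758$)
$\left(-31968 + j{\left(-85 \right)}\right) \left(t + \frac{1}{-23991 + 6038}\right) = \left(-31968 + 0\right) \left(54758 + \frac{1}{-23991 + 6038}\right) = - 31968 \left(54758 + \frac{1}{-17953}\right) = - 31968 \left(54758 - \frac{1}{17953}\right) = \left(-31968\right) \frac{983070373}{17953} = - \frac{31426793684064}{17953}$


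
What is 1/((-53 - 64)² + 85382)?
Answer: 1/99071 ≈ 1.0094e-5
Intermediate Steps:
1/((-53 - 64)² + 85382) = 1/((-117)² + 85382) = 1/(13689 + 85382) = 1/99071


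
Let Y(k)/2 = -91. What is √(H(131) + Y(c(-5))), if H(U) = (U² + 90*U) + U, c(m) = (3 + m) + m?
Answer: 170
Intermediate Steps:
c(m) = 3 + 2*m
Y(k) = -182 (Y(k) = 2*(-91) = -182)
H(U) = U² + 91*U
√(H(131) + Y(c(-5))) = √(131*(91 + 131) - 182) = √(131*222 - 182) = √(29082 - 182) = √28900 = 170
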